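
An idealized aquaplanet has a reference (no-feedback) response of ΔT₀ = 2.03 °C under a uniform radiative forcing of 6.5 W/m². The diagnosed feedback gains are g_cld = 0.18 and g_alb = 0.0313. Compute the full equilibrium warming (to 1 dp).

Total gain g = 0.18 + 0.0313 = 0.2113.
Amplification A = 1/(1 − 0.2113) = 1.268.
ΔT = 2.03 × 1.268 = 2.6 °C.

2.6 °C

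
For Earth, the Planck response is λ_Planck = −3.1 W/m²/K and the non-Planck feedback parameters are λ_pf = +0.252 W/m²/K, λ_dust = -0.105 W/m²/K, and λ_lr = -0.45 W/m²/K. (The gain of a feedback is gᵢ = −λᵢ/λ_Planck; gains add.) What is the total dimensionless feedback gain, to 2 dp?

Convert to gains: g_pf = 0.252/3.1 = 0.08129; g_dust = -0.105/3.1 = -0.03387; g_lr = -0.45/3.1 = -0.1452.
Total gain g = -0.09778.

-0.10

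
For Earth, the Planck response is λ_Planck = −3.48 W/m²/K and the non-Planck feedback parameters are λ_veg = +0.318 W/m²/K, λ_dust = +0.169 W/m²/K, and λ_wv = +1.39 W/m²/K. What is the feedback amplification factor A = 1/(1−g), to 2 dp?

Convert to gains: g_veg = 0.318/3.48 = 0.09138; g_dust = 0.169/3.48 = 0.04856; g_wv = 1.39/3.48 = 0.3994.
Total gain g = 0.53934.
A = 1/(1 − 0.53934) = 2.17.

2.17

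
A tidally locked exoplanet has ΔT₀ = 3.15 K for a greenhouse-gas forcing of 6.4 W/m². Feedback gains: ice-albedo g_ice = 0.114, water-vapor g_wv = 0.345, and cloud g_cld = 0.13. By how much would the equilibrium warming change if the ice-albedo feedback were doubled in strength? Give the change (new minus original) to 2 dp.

2.94 K

Original: g = 0.589, ΔT = 3.15/(1−0.589) = 7.6642 K.
With doubled ice-albedo: g' = 0.703, ΔT' = 3.15/(1−0.703) = 10.6061 K.
Change = 10.6061 − 7.6642 = 2.94 K.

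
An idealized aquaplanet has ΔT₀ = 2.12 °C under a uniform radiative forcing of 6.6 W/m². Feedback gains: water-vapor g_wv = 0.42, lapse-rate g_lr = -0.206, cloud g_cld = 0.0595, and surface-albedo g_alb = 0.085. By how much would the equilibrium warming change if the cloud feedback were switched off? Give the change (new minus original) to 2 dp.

Original: g = 0.3585, ΔT = 2.12/(1−0.3585) = 3.3048 °C.
Without cloud: g' = 0.299, ΔT' = 2.12/(1−0.299) = 3.0243 °C.
Change = 3.0243 − 3.3048 = -0.28 °C.

-0.28 °C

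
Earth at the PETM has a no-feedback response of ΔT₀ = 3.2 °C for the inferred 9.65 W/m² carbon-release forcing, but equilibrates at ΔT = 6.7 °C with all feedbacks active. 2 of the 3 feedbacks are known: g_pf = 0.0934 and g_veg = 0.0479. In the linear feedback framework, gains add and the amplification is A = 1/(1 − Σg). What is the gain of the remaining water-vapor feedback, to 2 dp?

Amplification A = ΔT/ΔT₀ = 6.7/3.2 = 2.094.
Total gain g = 1 − 1/A = 1 − 1/2.094 = 0.5224.
Known gains sum to 0.0934 + 0.0479 = 0.1413.
g_wv = 0.5224 − 0.1413 = 0.38.

0.38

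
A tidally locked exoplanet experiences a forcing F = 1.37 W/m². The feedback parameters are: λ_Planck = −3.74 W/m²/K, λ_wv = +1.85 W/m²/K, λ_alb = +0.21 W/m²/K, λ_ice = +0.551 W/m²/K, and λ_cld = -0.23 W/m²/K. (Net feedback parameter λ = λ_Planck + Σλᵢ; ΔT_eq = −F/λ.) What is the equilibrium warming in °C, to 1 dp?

Net feedback parameter λ = (−3.74) + (+1.85) + (+0.21) + (+0.551) + (-0.23) = -1.359 W/m²/K.
ΔT = −F/λ = −1.37/(-1.359) = 1.0 °C.

1.0 °C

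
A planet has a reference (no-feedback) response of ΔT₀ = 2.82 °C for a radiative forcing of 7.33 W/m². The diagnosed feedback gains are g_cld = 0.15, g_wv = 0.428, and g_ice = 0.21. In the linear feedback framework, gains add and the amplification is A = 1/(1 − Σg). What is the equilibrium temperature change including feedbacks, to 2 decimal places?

13.30 °C

Total gain g = 0.15 + 0.428 + 0.21 = 0.788.
Amplification A = 1/(1 − 0.788) = 4.717.
ΔT = 2.82 × 4.717 = 13.30 °C.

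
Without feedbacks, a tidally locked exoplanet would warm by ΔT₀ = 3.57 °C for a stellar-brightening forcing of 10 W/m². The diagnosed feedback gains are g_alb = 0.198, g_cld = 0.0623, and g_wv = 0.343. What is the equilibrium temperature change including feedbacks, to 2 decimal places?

Total gain g = 0.198 + 0.0623 + 0.343 = 0.6033.
Amplification A = 1/(1 − 0.6033) = 2.521.
ΔT = 3.57 × 2.521 = 9.00 °C.

9.00 °C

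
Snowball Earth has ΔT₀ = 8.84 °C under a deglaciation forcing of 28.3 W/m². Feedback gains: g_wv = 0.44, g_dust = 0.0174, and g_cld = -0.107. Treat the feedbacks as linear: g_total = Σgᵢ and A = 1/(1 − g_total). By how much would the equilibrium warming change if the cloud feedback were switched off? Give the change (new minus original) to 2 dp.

2.68 °C

Original: g = 0.3504, ΔT = 8.84/(1−0.3504) = 13.6084 °C.
Without cloud: g' = 0.4574, ΔT' = 8.84/(1−0.4574) = 16.2919 °C.
Change = 16.2919 − 13.6084 = 2.68 °C.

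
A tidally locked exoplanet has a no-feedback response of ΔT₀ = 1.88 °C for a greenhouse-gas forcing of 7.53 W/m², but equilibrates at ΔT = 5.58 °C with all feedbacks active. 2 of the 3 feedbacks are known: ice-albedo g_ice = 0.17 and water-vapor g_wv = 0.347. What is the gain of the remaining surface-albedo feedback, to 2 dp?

0.15

Amplification A = ΔT/ΔT₀ = 5.58/1.88 = 2.968.
Total gain g = 1 − 1/A = 1 − 1/2.968 = 0.6631.
Known gains sum to 0.17 + 0.347 = 0.517.
g_alb = 0.6631 − 0.517 = 0.15.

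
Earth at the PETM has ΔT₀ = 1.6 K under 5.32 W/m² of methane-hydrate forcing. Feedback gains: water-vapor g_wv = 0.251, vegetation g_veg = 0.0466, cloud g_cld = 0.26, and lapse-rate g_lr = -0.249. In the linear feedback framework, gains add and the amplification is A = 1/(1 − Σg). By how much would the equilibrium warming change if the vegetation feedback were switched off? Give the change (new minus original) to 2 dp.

Original: g = 0.3086, ΔT = 1.6/(1−0.3086) = 2.3141 K.
Without vegetation: g' = 0.262, ΔT' = 1.6/(1−0.262) = 2.1680 K.
Change = 2.1680 − 2.3141 = -0.15 K.

-0.15 K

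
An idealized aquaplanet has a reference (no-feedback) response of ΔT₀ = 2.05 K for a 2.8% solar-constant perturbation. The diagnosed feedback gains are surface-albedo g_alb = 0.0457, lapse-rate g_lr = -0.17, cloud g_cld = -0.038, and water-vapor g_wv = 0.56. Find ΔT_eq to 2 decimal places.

3.40 K

Total gain g = 0.0457 − 0.17 − 0.038 + 0.56 = 0.3977.
Amplification A = 1/(1 − 0.3977) = 1.66.
ΔT = 2.05 × 1.66 = 3.40 K.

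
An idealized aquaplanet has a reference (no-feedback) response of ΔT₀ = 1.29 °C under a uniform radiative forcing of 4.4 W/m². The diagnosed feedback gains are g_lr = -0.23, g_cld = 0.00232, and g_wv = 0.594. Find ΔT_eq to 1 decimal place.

2.0 °C

Total gain g = -0.23 + 0.00232 + 0.594 = 0.36632.
Amplification A = 1/(1 − 0.36632) = 1.578.
ΔT = 1.29 × 1.578 = 2.0 °C.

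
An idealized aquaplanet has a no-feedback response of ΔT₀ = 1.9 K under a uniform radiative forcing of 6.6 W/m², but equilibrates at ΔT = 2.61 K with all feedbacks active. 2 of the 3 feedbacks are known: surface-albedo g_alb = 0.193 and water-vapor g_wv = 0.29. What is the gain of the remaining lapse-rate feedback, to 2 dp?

-0.21

Amplification A = ΔT/ΔT₀ = 2.61/1.9 = 1.374.
Total gain g = 1 − 1/A = 1 − 1/1.374 = 0.2722.
Known gains sum to 0.193 + 0.29 = 0.483.
g_lr = 0.2722 − 0.483 = -0.21.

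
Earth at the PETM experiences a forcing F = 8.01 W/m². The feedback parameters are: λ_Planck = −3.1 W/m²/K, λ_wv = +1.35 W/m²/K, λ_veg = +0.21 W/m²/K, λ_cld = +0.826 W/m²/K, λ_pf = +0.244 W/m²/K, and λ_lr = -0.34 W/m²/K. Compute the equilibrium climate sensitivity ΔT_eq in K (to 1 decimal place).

Net feedback parameter λ = (−3.1) + (+1.35) + (+0.21) + (+0.826) + (+0.244) + (-0.34) = -0.81 W/m²/K.
ΔT = −F/λ = −8.01/(-0.81) = 9.9 K.

9.9 K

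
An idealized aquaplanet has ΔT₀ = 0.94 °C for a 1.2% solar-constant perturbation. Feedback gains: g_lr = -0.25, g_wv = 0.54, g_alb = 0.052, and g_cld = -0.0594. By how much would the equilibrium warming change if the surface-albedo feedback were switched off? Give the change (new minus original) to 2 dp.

-0.09 °C

Original: g = 0.2826, ΔT = 0.94/(1−0.2826) = 1.3103 °C.
Without surface-albedo: g' = 0.2306, ΔT' = 0.94/(1−0.2306) = 1.2217 °C.
Change = 1.2217 − 1.3103 = -0.09 °C.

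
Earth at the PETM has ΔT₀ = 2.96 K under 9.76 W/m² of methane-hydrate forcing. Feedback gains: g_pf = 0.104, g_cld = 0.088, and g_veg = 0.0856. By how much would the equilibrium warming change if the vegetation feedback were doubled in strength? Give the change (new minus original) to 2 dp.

Original: g = 0.2776, ΔT = 2.96/(1−0.2776) = 4.0975 K.
With doubled vegetation: g' = 0.3632, ΔT' = 2.96/(1−0.3632) = 4.6482 K.
Change = 4.6482 − 4.0975 = 0.55 K.

0.55 K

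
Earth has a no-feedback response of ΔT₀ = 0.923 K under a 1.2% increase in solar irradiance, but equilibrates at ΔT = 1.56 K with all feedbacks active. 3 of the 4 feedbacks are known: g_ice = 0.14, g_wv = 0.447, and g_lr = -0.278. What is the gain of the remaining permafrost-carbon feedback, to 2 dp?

0.10

Amplification A = ΔT/ΔT₀ = 1.56/0.923 = 1.69.
Total gain g = 1 − 1/A = 1 − 1/1.69 = 0.4083.
Known gains sum to 0.14 + 0.447 − 0.278 = 0.309.
g_pf = 0.4083 − 0.309 = 0.10.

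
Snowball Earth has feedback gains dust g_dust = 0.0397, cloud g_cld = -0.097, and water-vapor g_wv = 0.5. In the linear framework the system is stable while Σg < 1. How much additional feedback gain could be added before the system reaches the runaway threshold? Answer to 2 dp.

0.56

Current total gain = 0.0397 − 0.097 + 0.5 = 0.4427.
Margin to runaway = 1 − 0.4427 = 0.56.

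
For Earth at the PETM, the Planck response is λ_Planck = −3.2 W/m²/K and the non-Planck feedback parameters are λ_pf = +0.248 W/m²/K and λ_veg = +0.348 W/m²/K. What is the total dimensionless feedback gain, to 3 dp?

0.186

Convert to gains: g_pf = 0.248/3.2 = 0.0775; g_veg = 0.348/3.2 = 0.1087.
Total gain g = 0.1862.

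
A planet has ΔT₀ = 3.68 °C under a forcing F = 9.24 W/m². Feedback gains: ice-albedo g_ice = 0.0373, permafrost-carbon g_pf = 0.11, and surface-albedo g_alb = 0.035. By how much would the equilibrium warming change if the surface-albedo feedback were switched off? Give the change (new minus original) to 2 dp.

-0.18 °C

Original: g = 0.1823, ΔT = 3.68/(1−0.1823) = 4.5004 °C.
Without surface-albedo: g' = 0.1473, ΔT' = 3.68/(1−0.1473) = 4.3157 °C.
Change = 4.3157 − 4.5004 = -0.18 °C.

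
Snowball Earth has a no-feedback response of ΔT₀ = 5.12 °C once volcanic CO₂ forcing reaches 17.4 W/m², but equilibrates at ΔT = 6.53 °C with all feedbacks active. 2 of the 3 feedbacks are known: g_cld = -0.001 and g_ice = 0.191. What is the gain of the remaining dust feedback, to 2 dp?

Amplification A = ΔT/ΔT₀ = 6.53/5.12 = 1.275.
Total gain g = 1 − 1/A = 1 − 1/1.275 = 0.2157.
Known gains sum to -0.001 + 0.191 = 0.19.
g_dust = 0.2157 − 0.19 = 0.03.

0.03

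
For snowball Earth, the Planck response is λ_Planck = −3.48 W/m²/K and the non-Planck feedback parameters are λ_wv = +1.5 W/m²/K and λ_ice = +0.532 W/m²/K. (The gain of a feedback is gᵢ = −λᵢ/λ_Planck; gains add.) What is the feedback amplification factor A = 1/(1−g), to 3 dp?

2.403

Convert to gains: g_wv = 1.5/3.48 = 0.431; g_ice = 0.532/3.48 = 0.1529.
Total gain g = 0.5839.
A = 1/(1 − 0.5839) = 2.403.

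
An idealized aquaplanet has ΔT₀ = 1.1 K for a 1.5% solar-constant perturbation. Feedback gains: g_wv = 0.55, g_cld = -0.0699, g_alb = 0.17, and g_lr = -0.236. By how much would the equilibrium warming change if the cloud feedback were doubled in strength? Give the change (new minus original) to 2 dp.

-0.20 K

Original: g = 0.4141, ΔT = 1.1/(1−0.4141) = 1.8775 K.
With doubled cloud: g' = 0.3442, ΔT' = 1.1/(1−0.3442) = 1.6773 K.
Change = 1.6773 − 1.8775 = -0.20 K.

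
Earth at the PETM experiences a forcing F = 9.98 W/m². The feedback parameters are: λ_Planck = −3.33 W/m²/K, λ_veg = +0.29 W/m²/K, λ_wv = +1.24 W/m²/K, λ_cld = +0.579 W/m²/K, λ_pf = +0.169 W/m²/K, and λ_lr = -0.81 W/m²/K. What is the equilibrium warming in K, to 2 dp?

5.36 K

Net feedback parameter λ = (−3.33) + (+0.29) + (+1.24) + (+0.579) + (+0.169) + (-0.81) = -1.862 W/m²/K.
ΔT = −F/λ = −9.98/(-1.862) = 5.36 K.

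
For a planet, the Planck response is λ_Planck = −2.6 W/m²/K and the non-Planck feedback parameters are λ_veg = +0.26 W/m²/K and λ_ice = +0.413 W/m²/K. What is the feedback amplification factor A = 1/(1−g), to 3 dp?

1.349

Convert to gains: g_veg = 0.26/2.6 = 0.1; g_ice = 0.413/2.6 = 0.1588.
Total gain g = 0.2588.
A = 1/(1 − 0.2588) = 1.349.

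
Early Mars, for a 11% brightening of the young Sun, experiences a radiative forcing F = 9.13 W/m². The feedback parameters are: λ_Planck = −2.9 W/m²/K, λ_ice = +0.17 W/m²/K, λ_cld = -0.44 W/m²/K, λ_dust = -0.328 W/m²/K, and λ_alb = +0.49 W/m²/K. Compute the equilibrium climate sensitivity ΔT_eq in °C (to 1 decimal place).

3.0 °C

Net feedback parameter λ = (−2.9) + (+0.17) + (-0.44) + (-0.328) + (+0.49) = -3.008 W/m²/K.
ΔT = −F/λ = −9.13/(-3.008) = 3.0 °C.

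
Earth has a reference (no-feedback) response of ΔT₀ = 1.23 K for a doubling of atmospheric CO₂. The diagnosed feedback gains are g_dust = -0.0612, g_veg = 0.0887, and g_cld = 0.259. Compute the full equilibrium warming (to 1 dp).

1.7 K

Total gain g = -0.0612 + 0.0887 + 0.259 = 0.2865.
Amplification A = 1/(1 − 0.2865) = 1.402.
ΔT = 1.23 × 1.402 = 1.7 K.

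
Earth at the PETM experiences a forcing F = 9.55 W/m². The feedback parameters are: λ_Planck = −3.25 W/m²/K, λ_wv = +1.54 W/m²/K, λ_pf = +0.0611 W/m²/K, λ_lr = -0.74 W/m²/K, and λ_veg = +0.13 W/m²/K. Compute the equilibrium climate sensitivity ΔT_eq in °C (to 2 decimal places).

Net feedback parameter λ = (−3.25) + (+1.54) + (+0.0611) + (-0.74) + (+0.13) = -2.2589 W/m²/K.
ΔT = −F/λ = −9.55/(-2.2589) = 4.23 °C.

4.23 °C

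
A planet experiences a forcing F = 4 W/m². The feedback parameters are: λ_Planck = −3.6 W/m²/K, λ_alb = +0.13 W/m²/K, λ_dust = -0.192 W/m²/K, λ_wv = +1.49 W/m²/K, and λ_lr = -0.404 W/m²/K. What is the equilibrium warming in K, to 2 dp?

1.55 K

Net feedback parameter λ = (−3.6) + (+0.13) + (-0.192) + (+1.49) + (-0.404) = -2.576 W/m²/K.
ΔT = −F/λ = −4/(-2.576) = 1.55 K.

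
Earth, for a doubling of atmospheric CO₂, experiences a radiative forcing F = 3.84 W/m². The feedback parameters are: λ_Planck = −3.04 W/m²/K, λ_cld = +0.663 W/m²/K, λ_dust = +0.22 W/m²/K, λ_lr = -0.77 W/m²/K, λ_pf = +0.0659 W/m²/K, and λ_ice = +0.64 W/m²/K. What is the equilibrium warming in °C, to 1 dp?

Net feedback parameter λ = (−3.04) + (+0.663) + (+0.22) + (-0.77) + (+0.0659) + (+0.64) = -2.2211 W/m²/K.
ΔT = −F/λ = −3.84/(-2.2211) = 1.7 °C.

1.7 °C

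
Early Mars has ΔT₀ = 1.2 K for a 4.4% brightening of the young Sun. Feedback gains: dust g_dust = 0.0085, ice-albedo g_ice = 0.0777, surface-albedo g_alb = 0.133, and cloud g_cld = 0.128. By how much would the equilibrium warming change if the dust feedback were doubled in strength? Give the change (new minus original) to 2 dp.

0.02 K

Original: g = 0.3472, ΔT = 1.2/(1−0.3472) = 1.8382 K.
With doubled dust: g' = 0.3557, ΔT' = 1.2/(1−0.3557) = 1.8625 K.
Change = 1.8625 − 1.8382 = 0.02 K.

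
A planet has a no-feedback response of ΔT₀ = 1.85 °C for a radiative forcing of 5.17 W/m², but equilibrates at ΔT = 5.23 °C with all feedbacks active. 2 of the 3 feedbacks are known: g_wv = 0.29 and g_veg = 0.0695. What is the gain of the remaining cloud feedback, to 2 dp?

Amplification A = ΔT/ΔT₀ = 5.23/1.85 = 2.827.
Total gain g = 1 − 1/A = 1 − 1/2.827 = 0.6463.
Known gains sum to 0.29 + 0.0695 = 0.3595.
g_cld = 0.6463 − 0.3595 = 0.29.

0.29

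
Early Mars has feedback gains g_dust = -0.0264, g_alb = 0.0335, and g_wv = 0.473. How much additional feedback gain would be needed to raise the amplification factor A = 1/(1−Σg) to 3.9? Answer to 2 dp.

Current total gain = 0.4801.
Target gain for A = 3.9: g* = 1 − 1/3.9 = 0.7436.
Additional gain needed = 0.7436 − 0.4801 = 0.26.

0.26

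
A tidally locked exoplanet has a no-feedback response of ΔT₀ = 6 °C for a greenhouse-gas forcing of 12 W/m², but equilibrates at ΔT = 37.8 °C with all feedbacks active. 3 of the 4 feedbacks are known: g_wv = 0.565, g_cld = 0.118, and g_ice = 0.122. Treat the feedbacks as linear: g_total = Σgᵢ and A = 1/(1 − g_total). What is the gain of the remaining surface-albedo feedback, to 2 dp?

0.04

Amplification A = ΔT/ΔT₀ = 37.8/6 = 6.3.
Total gain g = 1 − 1/A = 1 − 1/6.3 = 0.8413.
Known gains sum to 0.565 + 0.118 + 0.122 = 0.805.
g_alb = 0.8413 − 0.805 = 0.04.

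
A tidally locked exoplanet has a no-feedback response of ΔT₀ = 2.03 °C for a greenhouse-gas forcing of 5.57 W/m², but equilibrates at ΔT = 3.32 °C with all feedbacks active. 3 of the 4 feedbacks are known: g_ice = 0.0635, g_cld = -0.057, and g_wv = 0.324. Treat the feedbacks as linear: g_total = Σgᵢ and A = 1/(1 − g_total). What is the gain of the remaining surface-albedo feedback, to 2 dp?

Amplification A = ΔT/ΔT₀ = 3.32/2.03 = 1.635.
Total gain g = 1 − 1/A = 1 − 1/1.635 = 0.3884.
Known gains sum to 0.0635 − 0.057 + 0.324 = 0.3305.
g_alb = 0.3884 − 0.3305 = 0.06.

0.06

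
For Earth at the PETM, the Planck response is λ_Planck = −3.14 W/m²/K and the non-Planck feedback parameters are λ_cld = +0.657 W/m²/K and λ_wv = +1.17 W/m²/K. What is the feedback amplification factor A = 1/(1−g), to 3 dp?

Convert to gains: g_cld = 0.657/3.14 = 0.2092; g_wv = 1.17/3.14 = 0.3726.
Total gain g = 0.5818.
A = 1/(1 − 0.5818) = 2.391.

2.391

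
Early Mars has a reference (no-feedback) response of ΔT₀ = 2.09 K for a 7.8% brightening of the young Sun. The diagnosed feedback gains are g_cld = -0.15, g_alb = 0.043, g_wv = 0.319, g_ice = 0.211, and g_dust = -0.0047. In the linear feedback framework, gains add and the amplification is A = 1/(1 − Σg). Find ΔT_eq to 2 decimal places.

3.59 K

Total gain g = -0.15 + 0.043 + 0.319 + 0.211 − 0.0047 = 0.4183.
Amplification A = 1/(1 − 0.4183) = 1.719.
ΔT = 2.09 × 1.719 = 3.59 K.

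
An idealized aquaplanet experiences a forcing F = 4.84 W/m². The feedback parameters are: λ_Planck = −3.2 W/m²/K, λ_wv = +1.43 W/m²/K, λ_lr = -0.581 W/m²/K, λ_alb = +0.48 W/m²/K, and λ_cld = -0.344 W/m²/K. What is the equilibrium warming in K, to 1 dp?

2.2 K

Net feedback parameter λ = (−3.2) + (+1.43) + (-0.581) + (+0.48) + (-0.344) = -2.215 W/m²/K.
ΔT = −F/λ = −4.84/(-2.215) = 2.2 K.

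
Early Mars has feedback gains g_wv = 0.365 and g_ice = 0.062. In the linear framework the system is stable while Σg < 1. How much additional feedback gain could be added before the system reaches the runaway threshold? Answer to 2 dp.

0.57

Current total gain = 0.365 + 0.062 = 0.427.
Margin to runaway = 1 − 0.427 = 0.57.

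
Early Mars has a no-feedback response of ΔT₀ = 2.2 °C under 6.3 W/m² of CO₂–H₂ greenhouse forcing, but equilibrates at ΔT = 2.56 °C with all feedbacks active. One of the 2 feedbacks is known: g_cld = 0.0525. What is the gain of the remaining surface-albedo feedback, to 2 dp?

Amplification A = ΔT/ΔT₀ = 2.56/2.2 = 1.164.
Total gain g = 1 − 1/A = 1 − 1/1.164 = 0.1409.
The known gain is 0.0525.
g_alb = 0.1409 − 0.0525 = 0.09.

0.09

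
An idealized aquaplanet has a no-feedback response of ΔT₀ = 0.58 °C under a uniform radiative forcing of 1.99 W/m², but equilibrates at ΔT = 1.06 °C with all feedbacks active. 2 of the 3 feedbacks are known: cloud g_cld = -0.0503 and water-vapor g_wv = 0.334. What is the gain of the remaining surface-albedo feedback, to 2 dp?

0.17

Amplification A = ΔT/ΔT₀ = 1.06/0.58 = 1.828.
Total gain g = 1 − 1/A = 1 − 1/1.828 = 0.453.
Known gains sum to -0.0503 + 0.334 = 0.2837.
g_alb = 0.453 − 0.2837 = 0.17.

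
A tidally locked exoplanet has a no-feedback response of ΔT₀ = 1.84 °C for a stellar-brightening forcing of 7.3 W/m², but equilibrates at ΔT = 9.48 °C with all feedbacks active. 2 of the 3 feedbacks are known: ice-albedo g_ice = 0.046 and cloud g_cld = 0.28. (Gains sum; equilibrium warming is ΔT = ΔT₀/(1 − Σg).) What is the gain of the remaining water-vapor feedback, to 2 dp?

Amplification A = ΔT/ΔT₀ = 9.48/1.84 = 5.152.
Total gain g = 1 − 1/A = 1 − 1/5.152 = 0.8059.
Known gains sum to 0.046 + 0.28 = 0.326.
g_wv = 0.8059 − 0.326 = 0.48.

0.48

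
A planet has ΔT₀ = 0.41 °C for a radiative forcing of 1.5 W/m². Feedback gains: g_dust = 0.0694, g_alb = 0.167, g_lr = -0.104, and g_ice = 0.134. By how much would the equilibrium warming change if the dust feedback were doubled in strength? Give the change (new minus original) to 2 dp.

Original: g = 0.2664, ΔT = 0.41/(1−0.2664) = 0.5589 °C.
With doubled dust: g' = 0.3358, ΔT' = 0.41/(1−0.3358) = 0.6173 °C.
Change = 0.6173 − 0.5589 = 0.06 °C.

0.06 °C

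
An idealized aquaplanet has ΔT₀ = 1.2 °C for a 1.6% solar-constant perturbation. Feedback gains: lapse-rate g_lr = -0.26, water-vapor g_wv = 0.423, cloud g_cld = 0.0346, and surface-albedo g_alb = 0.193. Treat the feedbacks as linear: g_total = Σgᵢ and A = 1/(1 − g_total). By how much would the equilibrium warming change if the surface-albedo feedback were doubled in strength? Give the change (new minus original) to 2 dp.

Original: g = 0.3906, ΔT = 1.2/(1−0.3906) = 1.9691 °C.
With doubled surface-albedo: g' = 0.5836, ΔT' = 1.2/(1−0.5836) = 2.8818 °C.
Change = 2.8818 − 1.9691 = 0.91 °C.

0.91 °C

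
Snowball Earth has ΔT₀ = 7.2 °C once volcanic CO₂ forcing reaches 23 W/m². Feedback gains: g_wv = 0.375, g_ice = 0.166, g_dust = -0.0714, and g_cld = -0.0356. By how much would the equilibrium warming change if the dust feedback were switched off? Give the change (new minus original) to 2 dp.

1.84 °C

Original: g = 0.434, ΔT = 7.2/(1−0.434) = 12.7208 °C.
Without dust: g' = 0.5054, ΔT' = 7.2/(1−0.5054) = 14.5572 °C.
Change = 14.5572 − 12.7208 = 1.84 °C.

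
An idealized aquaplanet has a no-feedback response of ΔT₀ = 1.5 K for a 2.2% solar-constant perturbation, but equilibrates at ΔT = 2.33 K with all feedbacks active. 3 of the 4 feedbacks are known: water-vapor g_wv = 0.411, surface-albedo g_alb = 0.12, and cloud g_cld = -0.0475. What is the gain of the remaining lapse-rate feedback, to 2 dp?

-0.13

Amplification A = ΔT/ΔT₀ = 2.33/1.5 = 1.553.
Total gain g = 1 − 1/A = 1 − 1/1.553 = 0.3561.
Known gains sum to 0.411 + 0.12 − 0.0475 = 0.4835.
g_lr = 0.3561 − 0.4835 = -0.13.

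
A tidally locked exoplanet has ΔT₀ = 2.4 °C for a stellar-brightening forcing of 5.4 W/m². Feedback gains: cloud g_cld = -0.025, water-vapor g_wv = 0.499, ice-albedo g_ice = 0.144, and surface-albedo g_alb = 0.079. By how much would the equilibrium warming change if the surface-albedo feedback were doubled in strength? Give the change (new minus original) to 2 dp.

Original: g = 0.697, ΔT = 2.4/(1−0.697) = 7.9208 °C.
With doubled surface-albedo: g' = 0.776, ΔT' = 2.4/(1−0.776) = 10.7143 °C.
Change = 10.7143 − 7.9208 = 2.79 °C.

2.79 °C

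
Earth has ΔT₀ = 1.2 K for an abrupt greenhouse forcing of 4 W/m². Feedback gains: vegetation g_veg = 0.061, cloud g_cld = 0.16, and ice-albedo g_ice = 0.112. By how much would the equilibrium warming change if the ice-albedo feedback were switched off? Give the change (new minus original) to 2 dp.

-0.26 K

Original: g = 0.333, ΔT = 1.2/(1−0.333) = 1.7991 K.
Without ice-albedo: g' = 0.221, ΔT' = 1.2/(1−0.221) = 1.5404 K.
Change = 1.5404 − 1.7991 = -0.26 K.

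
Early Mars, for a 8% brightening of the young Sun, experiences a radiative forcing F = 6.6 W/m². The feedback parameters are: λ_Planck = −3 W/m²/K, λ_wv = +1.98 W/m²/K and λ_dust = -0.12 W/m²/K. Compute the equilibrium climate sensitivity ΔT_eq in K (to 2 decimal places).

Net feedback parameter λ = (−3) + (+1.98) + (-0.12) = -1.14 W/m²/K.
ΔT = −F/λ = −6.6/(-1.14) = 5.79 K.

5.79 K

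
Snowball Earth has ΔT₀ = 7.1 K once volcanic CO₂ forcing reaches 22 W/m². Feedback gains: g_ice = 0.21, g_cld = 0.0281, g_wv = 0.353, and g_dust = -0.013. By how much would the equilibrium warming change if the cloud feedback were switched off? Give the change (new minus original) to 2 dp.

Original: g = 0.5781, ΔT = 7.1/(1−0.5781) = 16.8286 K.
Without cloud: g' = 0.55, ΔT' = 7.1/(1−0.55) = 15.7778 K.
Change = 15.7778 − 16.8286 = -1.05 K.

-1.05 K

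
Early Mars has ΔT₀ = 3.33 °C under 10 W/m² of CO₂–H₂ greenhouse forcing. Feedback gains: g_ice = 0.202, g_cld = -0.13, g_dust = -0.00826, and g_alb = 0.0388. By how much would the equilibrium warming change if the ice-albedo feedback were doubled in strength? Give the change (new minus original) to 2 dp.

Original: g = 0.10254, ΔT = 3.33/(1−0.10254) = 3.7105 °C.
With doubled ice-albedo: g' = 0.30454, ΔT' = 3.33/(1−0.30454) = 4.7882 °C.
Change = 4.7882 − 3.7105 = 1.08 °C.

1.08 °C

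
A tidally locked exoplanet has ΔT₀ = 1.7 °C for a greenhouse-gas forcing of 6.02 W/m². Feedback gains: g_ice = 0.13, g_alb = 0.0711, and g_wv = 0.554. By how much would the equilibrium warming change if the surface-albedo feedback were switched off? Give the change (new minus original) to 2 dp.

-1.56 °C

Original: g = 0.7551, ΔT = 1.7/(1−0.7551) = 6.9416 °C.
Without surface-albedo: g' = 0.684, ΔT' = 1.7/(1−0.684) = 5.3797 °C.
Change = 5.3797 − 6.9416 = -1.56 °C.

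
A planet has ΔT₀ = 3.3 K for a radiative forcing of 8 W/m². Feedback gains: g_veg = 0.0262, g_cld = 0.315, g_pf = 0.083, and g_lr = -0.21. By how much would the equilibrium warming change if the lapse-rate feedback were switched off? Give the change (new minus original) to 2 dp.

Original: g = 0.2142, ΔT = 3.3/(1−0.2142) = 4.1995 K.
Without lapse-rate: g' = 0.4242, ΔT' = 3.3/(1−0.4242) = 5.7312 K.
Change = 5.7312 − 4.1995 = 1.53 K.

1.53 K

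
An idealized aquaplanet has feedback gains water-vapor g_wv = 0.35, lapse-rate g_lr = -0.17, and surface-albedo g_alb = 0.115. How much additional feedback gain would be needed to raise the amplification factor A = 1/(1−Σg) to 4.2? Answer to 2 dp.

Current total gain = 0.295.
Target gain for A = 4.2: g* = 1 − 1/4.2 = 0.7619.
Additional gain needed = 0.7619 − 0.295 = 0.47.

0.47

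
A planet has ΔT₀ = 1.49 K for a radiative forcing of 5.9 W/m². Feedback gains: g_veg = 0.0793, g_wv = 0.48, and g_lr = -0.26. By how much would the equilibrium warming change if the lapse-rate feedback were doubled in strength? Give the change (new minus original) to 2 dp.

-0.58 K

Original: g = 0.2993, ΔT = 1.49/(1−0.2993) = 2.1264 K.
With doubled lapse-rate: g' = 0.0393, ΔT' = 1.49/(1−0.0393) = 1.5510 K.
Change = 1.5510 − 2.1264 = -0.58 K.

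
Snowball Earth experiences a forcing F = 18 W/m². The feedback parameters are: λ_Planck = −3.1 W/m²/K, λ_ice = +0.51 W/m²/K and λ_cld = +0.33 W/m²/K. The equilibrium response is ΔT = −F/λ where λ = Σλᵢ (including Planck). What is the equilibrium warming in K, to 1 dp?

Net feedback parameter λ = (−3.1) + (+0.51) + (+0.33) = -2.26 W/m²/K.
ΔT = −F/λ = −18/(-2.26) = 8.0 K.

8.0 K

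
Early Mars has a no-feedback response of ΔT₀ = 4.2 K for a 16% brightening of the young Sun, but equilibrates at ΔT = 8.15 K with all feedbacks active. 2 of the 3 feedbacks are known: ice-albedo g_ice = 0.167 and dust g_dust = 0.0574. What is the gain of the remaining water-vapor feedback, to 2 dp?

0.26

Amplification A = ΔT/ΔT₀ = 8.15/4.2 = 1.94.
Total gain g = 1 − 1/A = 1 − 1/1.94 = 0.4845.
Known gains sum to 0.167 + 0.0574 = 0.2244.
g_wv = 0.4845 − 0.2244 = 0.26.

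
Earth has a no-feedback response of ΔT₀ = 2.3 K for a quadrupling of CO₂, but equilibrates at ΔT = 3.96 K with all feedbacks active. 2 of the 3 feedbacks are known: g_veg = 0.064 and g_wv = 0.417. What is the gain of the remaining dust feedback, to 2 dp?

Amplification A = ΔT/ΔT₀ = 3.96/2.3 = 1.722.
Total gain g = 1 − 1/A = 1 − 1/1.722 = 0.4193.
Known gains sum to 0.064 + 0.417 = 0.481.
g_dust = 0.4193 − 0.481 = -0.06.

-0.06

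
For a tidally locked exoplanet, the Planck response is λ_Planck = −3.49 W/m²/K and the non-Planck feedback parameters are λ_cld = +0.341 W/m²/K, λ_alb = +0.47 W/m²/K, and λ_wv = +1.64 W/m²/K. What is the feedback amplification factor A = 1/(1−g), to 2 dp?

3.36

Convert to gains: g_cld = 0.341/3.49 = 0.09771; g_alb = 0.47/3.49 = 0.1347; g_wv = 1.64/3.49 = 0.4699.
Total gain g = 0.70231.
A = 1/(1 − 0.70231) = 3.36.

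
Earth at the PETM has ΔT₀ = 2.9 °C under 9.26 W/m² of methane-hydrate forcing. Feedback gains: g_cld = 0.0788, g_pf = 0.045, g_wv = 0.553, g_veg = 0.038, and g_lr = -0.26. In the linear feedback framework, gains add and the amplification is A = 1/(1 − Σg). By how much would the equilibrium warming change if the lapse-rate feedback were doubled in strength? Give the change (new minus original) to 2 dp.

-1.72 °C

Original: g = 0.4548, ΔT = 2.9/(1−0.4548) = 5.3191 °C.
With doubled lapse-rate: g' = 0.1948, ΔT' = 2.9/(1−0.1948) = 3.6016 °C.
Change = 3.6016 − 5.3191 = -1.72 °C.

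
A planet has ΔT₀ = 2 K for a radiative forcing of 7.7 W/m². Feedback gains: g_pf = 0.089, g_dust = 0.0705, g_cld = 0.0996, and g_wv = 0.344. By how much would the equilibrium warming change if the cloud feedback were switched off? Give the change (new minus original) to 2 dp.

-1.01 K

Original: g = 0.6031, ΔT = 2/(1−0.6031) = 5.0391 K.
Without cloud: g' = 0.5035, ΔT' = 2/(1−0.5035) = 4.0282 K.
Change = 4.0282 − 5.0391 = -1.01 K.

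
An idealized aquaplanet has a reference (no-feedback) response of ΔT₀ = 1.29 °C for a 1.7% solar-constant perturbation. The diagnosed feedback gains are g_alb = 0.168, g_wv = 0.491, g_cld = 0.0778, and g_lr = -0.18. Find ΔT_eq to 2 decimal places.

Total gain g = 0.168 + 0.491 + 0.0778 − 0.18 = 0.5568.
Amplification A = 1/(1 − 0.5568) = 2.256.
ΔT = 1.29 × 2.256 = 2.91 °C.

2.91 °C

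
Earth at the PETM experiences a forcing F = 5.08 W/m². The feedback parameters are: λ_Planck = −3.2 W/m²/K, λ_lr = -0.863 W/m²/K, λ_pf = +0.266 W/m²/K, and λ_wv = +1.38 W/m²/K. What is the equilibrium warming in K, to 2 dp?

Net feedback parameter λ = (−3.2) + (-0.863) + (+0.266) + (+1.38) = -2.417 W/m²/K.
ΔT = −F/λ = −5.08/(-2.417) = 2.10 K.

2.10 K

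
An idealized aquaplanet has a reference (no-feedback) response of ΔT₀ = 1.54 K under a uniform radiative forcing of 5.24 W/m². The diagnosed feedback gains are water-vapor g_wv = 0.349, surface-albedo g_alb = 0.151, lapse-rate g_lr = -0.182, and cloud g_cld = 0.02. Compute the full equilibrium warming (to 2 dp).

2.33 K

Total gain g = 0.349 + 0.151 − 0.182 + 0.02 = 0.338.
Amplification A = 1/(1 − 0.338) = 1.511.
ΔT = 1.54 × 1.511 = 2.33 K.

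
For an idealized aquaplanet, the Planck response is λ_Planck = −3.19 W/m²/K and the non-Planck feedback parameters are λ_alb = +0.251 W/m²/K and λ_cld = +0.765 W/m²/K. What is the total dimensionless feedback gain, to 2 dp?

0.32

Convert to gains: g_alb = 0.251/3.19 = 0.07868; g_cld = 0.765/3.19 = 0.2398.
Total gain g = 0.31848.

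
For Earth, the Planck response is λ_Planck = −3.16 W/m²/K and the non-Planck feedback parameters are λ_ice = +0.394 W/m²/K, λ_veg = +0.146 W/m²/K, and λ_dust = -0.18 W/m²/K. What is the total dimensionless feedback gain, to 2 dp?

Convert to gains: g_ice = 0.394/3.16 = 0.1247; g_veg = 0.146/3.16 = 0.0462; g_dust = -0.18/3.16 = -0.05696.
Total gain g = 0.11394.

0.11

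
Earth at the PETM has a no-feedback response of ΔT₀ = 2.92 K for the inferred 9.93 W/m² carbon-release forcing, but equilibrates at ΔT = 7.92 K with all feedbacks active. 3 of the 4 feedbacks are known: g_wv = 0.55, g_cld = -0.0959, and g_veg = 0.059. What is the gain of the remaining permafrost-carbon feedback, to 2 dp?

Amplification A = ΔT/ΔT₀ = 7.92/2.92 = 2.712.
Total gain g = 1 − 1/A = 1 − 1/2.712 = 0.6313.
Known gains sum to 0.55 − 0.0959 + 0.059 = 0.5131.
g_pf = 0.6313 − 0.5131 = 0.12.

0.12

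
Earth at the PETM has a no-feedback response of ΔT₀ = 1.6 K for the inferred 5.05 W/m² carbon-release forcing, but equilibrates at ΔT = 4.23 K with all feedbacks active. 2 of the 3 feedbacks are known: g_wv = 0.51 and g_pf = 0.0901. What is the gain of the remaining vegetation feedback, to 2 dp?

0.02

Amplification A = ΔT/ΔT₀ = 4.23/1.6 = 2.644.
Total gain g = 1 − 1/A = 1 − 1/2.644 = 0.6218.
Known gains sum to 0.51 + 0.0901 = 0.6001.
g_veg = 0.6218 − 0.6001 = 0.02.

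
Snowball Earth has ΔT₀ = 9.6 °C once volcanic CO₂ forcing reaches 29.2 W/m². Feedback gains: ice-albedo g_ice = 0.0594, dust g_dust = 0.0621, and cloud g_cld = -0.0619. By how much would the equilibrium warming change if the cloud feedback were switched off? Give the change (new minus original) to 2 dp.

Original: g = 0.0596, ΔT = 9.6/(1−0.0596) = 10.2084 °C.
Without cloud: g' = 0.1215, ΔT' = 9.6/(1−0.1215) = 10.9277 °C.
Change = 10.9277 − 10.2084 = 0.72 °C.

0.72 °C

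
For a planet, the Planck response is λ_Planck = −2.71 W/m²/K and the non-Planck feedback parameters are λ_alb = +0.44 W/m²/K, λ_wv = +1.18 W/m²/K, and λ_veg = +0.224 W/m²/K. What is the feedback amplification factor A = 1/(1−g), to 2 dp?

Convert to gains: g_alb = 0.44/2.71 = 0.1624; g_wv = 1.18/2.71 = 0.4354; g_veg = 0.224/2.71 = 0.08266.
Total gain g = 0.68046.
A = 1/(1 − 0.68046) = 3.13.

3.13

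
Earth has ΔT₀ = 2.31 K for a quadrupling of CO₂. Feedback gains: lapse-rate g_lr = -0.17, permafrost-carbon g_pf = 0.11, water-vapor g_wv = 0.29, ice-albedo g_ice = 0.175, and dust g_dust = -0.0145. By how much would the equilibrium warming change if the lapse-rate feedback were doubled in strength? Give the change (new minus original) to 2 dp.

Original: g = 0.3905, ΔT = 2.31/(1−0.3905) = 3.7900 K.
With doubled lapse-rate: g' = 0.2205, ΔT' = 2.31/(1−0.2205) = 2.9634 K.
Change = 2.9634 − 3.7900 = -0.83 K.

-0.83 K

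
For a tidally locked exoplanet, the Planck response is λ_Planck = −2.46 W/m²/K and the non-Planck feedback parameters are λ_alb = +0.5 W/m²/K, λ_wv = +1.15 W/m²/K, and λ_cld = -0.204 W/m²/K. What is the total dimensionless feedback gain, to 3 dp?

Convert to gains: g_alb = 0.5/2.46 = 0.2033; g_wv = 1.15/2.46 = 0.4675; g_cld = -0.204/2.46 = -0.08293.
Total gain g = 0.58787.

0.588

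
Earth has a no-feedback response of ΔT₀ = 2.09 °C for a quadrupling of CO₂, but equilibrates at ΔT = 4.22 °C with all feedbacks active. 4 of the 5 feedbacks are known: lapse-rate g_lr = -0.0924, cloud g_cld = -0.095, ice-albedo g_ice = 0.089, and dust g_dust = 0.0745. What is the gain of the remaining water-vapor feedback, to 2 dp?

Amplification A = ΔT/ΔT₀ = 4.22/2.09 = 2.019.
Total gain g = 1 − 1/A = 1 − 1/2.019 = 0.5047.
Known gains sum to -0.0924 − 0.095 + 0.089 + 0.0745 = -0.0239.
g_wv = 0.5047 + 0.0239 = 0.53.

0.53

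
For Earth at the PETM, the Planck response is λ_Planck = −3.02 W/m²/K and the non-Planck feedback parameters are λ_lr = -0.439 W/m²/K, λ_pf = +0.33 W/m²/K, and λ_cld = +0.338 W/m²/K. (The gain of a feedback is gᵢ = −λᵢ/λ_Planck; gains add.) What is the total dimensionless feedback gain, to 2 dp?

0.08

Convert to gains: g_lr = -0.439/3.02 = -0.1454; g_pf = 0.33/3.02 = 0.1093; g_cld = 0.338/3.02 = 0.1119.
Total gain g = 0.0758.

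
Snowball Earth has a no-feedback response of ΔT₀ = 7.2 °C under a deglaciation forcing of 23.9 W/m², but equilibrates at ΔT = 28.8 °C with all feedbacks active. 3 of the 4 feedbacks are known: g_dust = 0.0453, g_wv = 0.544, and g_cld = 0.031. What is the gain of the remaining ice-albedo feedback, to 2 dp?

Amplification A = ΔT/ΔT₀ = 28.8/7.2 = 4.
Total gain g = 1 − 1/A = 1 − 1/4 = 0.75.
Known gains sum to 0.0453 + 0.544 + 0.031 = 0.6203.
g_ice = 0.75 − 0.6203 = 0.13.

0.13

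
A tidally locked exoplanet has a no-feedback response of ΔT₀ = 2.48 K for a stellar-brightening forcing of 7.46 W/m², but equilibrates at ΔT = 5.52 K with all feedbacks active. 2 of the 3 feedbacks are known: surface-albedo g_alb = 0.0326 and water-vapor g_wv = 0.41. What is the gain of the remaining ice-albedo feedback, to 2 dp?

0.11

Amplification A = ΔT/ΔT₀ = 5.52/2.48 = 2.226.
Total gain g = 1 − 1/A = 1 − 1/2.226 = 0.5508.
Known gains sum to 0.0326 + 0.41 = 0.4426.
g_ice = 0.5508 − 0.4426 = 0.11.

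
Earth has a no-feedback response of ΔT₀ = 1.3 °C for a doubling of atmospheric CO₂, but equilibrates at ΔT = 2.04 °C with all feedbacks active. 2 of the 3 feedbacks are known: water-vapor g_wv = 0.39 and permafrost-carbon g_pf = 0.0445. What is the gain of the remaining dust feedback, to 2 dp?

-0.07

Amplification A = ΔT/ΔT₀ = 2.04/1.3 = 1.569.
Total gain g = 1 − 1/A = 1 − 1/1.569 = 0.3627.
Known gains sum to 0.39 + 0.0445 = 0.4345.
g_dust = 0.3627 − 0.4345 = -0.07.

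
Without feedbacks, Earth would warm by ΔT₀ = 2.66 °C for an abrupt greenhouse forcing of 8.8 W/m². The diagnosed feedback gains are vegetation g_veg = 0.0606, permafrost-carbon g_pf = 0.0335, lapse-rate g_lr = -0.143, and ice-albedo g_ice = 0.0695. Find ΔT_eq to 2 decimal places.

Total gain g = 0.0606 + 0.0335 − 0.143 + 0.0695 = 0.0206.
Amplification A = 1/(1 − 0.0206) = 1.021.
ΔT = 2.66 × 1.021 = 2.72 °C.

2.72 °C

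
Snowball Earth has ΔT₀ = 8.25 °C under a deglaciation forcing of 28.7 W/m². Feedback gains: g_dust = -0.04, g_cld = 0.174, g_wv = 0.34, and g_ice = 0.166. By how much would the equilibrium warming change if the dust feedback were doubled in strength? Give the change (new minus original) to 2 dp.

-2.29 °C

Original: g = 0.64, ΔT = 8.25/(1−0.64) = 22.9167 °C.
With doubled dust: g' = 0.6, ΔT' = 8.25/(1−0.6) = 20.6250 °C.
Change = 20.6250 − 22.9167 = -2.29 °C.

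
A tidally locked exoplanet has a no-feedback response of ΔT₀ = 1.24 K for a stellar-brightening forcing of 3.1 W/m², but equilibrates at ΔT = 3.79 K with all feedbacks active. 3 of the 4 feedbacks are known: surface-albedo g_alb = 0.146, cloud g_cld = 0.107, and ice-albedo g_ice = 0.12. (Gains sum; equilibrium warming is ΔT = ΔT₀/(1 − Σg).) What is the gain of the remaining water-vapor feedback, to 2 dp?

Amplification A = ΔT/ΔT₀ = 3.79/1.24 = 3.056.
Total gain g = 1 − 1/A = 1 − 1/3.056 = 0.6728.
Known gains sum to 0.146 + 0.107 + 0.12 = 0.373.
g_wv = 0.6728 − 0.373 = 0.30.

0.30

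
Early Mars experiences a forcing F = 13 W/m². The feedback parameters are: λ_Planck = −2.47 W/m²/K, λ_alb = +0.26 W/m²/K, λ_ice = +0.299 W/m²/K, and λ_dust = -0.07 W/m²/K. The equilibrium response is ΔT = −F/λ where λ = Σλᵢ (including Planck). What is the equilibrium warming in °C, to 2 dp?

6.56 °C

Net feedback parameter λ = (−2.47) + (+0.26) + (+0.299) + (-0.07) = -1.981 W/m²/K.
ΔT = −F/λ = −13/(-1.981) = 6.56 °C.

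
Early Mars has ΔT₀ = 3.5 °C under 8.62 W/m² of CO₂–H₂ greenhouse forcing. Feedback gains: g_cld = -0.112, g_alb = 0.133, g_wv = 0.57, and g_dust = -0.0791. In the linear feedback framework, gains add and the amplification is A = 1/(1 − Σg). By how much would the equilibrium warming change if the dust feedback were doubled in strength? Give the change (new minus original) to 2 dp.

Original: g = 0.5119, ΔT = 3.5/(1−0.5119) = 7.1707 °C.
With doubled dust: g' = 0.4328, ΔT' = 3.5/(1−0.4328) = 6.1707 °C.
Change = 6.1707 − 7.1707 = -1.00 °C.

-1.00 °C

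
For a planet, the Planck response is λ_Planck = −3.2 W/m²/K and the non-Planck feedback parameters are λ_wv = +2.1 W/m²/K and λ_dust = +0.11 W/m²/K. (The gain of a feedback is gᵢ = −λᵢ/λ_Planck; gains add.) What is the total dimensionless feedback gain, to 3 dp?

Convert to gains: g_wv = 2.1/3.2 = 0.6562; g_dust = 0.11/3.2 = 0.03437.
Total gain g = 0.69057.

0.691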